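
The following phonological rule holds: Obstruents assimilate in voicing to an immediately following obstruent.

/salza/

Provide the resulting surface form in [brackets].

[salza]

no segment meets the rule's conditions; no change.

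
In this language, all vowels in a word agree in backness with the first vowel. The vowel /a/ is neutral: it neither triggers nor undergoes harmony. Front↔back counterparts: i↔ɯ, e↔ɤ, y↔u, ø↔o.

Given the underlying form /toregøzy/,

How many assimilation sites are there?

3

/e/ harmonizes with /o/ ([+back]) → [ɤ]
/ø/ harmonizes with /o/ ([+back]) → [o]
/y/ harmonizes with /o/ ([+back]) → [u]
3 segments change.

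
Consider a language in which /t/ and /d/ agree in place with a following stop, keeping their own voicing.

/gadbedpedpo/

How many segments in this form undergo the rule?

3

/d/ before /b/ (labial) → [b]
/d/ before /p/ (labial) → [b]
/d/ before /p/ (labial) → [b]
3 segments change.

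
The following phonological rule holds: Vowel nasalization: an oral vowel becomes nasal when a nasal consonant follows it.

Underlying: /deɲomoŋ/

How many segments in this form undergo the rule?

3

/e/ before nasal /ɲ/ → [ẽ]
/o/ before nasal /m/ → [õ]
/o/ before nasal /ŋ/ → [õ]
3 segments change.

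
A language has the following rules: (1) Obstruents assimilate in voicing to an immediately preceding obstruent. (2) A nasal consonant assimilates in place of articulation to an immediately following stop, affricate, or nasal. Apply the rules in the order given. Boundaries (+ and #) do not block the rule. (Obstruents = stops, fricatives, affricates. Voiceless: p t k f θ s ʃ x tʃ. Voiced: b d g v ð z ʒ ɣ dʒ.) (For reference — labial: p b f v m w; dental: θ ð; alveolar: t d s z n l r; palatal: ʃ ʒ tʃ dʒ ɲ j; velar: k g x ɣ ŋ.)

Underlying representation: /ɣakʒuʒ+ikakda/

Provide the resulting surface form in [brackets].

Rule 1: /ʒ/ after /k/ (voiceless) → [ʃ]
Rule 1: /d/ after /k/ (voiceless) → [t]
After rule 1: ɣakʃuʒ+ikakta
Rule 2: no segment meets the rule's conditions; no change.

[ɣakʃuʒ+ikakta]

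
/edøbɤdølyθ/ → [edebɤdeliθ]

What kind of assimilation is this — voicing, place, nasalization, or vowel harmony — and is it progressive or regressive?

/ø/→[e] /ø/→[e] /y/→[i].
Vowels agree with the first vowel, so the harmony is progressive.

vowel harmony, progressive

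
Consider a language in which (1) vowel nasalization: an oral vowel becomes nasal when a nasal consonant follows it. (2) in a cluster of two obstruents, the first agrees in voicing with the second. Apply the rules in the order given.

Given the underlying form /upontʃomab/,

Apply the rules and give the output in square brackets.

Rule 1: /o/ before nasal /n/ → [õ]
Rule 1: /o/ before nasal /m/ → [õ]
After rule 1: upõntʃõmab
Rule 2: no segment meets the rule's conditions; no change.

[upõntʃõmab]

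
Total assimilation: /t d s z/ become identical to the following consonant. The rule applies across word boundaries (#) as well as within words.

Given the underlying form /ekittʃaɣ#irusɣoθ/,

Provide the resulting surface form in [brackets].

/t/ before /tʃ/ → [tʃ] (total assimilation)
/s/ before /ɣ/ → [ɣ] (total assimilation)

[ekitʃtʃaɣ#iruɣɣoθ]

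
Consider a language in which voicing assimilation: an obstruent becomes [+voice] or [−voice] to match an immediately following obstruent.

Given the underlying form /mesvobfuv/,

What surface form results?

[mezvopfuv]

/s/ before /v/ (voiced) → [z]
/b/ before /f/ (voiceless) → [p]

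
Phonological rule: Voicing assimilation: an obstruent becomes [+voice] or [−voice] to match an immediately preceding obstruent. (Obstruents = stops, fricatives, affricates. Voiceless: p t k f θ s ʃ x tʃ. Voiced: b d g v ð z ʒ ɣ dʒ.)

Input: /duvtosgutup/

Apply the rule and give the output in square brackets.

[duvdoskutup]

/t/ after /v/ (voiced) → [d]
/g/ after /s/ (voiceless) → [k]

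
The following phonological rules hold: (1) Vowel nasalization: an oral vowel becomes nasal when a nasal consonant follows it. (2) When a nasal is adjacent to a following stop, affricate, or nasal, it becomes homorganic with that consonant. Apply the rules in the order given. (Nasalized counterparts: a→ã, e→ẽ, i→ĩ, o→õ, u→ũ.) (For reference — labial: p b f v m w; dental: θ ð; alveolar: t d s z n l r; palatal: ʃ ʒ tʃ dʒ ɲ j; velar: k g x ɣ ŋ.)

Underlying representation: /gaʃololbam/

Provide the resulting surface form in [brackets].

[gaʃololbãm]

Rule 1: /a/ before nasal /m/ → [ã]
After rule 1: gaʃololbãm
Rule 2: no segment meets the rule's conditions; no change.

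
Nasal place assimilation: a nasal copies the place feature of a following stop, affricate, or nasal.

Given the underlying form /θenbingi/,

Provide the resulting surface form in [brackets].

/n/ before /b/ (labial) → [m]
/n/ before /g/ (velar) → [ŋ]

[θembiŋgi]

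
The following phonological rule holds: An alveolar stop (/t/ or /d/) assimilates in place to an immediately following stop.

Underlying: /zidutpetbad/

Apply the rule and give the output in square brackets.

/t/ before /p/ (labial) → [p]
/t/ before /b/ (labial) → [p]

[ziduppepbad]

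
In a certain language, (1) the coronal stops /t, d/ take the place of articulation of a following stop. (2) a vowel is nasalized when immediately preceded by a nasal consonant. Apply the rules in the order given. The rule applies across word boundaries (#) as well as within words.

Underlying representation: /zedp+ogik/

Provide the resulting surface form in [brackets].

Rule 1: /d/ before /p/ (labial) → [b]
After rule 1: zebp+ogik
Rule 2: no segment meets the rule's conditions; no change.

[zebp+ogik]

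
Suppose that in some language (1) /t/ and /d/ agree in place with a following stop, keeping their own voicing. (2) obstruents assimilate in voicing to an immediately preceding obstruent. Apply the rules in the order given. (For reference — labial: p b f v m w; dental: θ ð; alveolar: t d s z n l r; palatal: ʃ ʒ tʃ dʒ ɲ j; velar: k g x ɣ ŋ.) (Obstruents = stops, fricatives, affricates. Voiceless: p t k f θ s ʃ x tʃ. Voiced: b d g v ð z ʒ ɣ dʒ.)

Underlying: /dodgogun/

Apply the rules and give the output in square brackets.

Rule 1: /d/ before /g/ (velar) → [g]
After rule 1: doggogun
Rule 2: no segment meets the rule's conditions; no change.

[doggogun]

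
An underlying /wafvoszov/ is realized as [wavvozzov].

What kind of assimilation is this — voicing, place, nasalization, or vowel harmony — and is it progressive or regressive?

voicing assimilation, regressive

/f/→[v] /s/→[z].
Each target copies a feature from the following segment, so the direction is regressive.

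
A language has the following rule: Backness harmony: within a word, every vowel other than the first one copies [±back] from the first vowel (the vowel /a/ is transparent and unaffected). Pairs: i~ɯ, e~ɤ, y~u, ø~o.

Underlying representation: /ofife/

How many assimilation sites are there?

2

/i/ harmonizes with /o/ ([+back]) → [ɯ]
/e/ harmonizes with /o/ ([+back]) → [ɤ]
2 segments change.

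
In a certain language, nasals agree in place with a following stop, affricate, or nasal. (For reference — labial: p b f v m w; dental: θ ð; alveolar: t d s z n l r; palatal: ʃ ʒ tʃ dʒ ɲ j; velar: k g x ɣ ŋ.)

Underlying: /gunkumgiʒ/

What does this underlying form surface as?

/n/ before /k/ (velar) → [ŋ]
/m/ before /g/ (velar) → [ŋ]

[guŋkuŋgiʒ]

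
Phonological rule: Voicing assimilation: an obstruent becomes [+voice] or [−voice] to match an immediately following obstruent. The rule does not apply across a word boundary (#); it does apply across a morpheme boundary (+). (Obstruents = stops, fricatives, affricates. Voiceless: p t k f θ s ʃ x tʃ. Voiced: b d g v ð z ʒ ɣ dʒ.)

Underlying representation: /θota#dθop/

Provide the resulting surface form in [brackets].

/d/ before /θ/ (voiceless) → [t]

[θota#tθop]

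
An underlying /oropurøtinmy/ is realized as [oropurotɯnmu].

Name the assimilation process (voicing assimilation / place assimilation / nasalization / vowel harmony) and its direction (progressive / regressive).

/ø/→[o] /i/→[ɯ] /y/→[u].
Vowels agree with the first vowel, so the harmony is progressive.

vowel harmony, progressive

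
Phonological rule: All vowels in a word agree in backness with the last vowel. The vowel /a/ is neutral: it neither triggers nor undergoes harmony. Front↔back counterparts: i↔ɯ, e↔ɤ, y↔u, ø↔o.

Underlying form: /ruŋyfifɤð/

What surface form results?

[ruŋufɯfɤð]

/y/ harmonizes with /ɤ/ ([+back]) → [u]
/i/ harmonizes with /ɤ/ ([+back]) → [ɯ]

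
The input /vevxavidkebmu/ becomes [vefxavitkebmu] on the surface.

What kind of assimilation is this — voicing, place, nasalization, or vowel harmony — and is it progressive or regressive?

voicing assimilation, regressive

/v/→[f] /d/→[t].
Each target copies a feature from the following segment, so the direction is regressive.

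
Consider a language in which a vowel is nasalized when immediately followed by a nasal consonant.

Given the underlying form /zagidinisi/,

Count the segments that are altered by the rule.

/i/ before nasal /n/ → [ĩ]
1 segment changes.

1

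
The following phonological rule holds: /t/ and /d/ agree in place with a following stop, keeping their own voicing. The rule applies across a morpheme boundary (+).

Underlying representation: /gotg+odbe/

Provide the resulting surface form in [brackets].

/t/ before /g/ (velar) → [k]
/d/ before /b/ (labial) → [b]

[gokg+obbe]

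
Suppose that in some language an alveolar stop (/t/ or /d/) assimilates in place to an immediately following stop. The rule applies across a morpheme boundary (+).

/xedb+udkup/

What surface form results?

/d/ before /b/ (labial) → [b]
/d/ before /k/ (velar) → [g]

[xebb+ugkup]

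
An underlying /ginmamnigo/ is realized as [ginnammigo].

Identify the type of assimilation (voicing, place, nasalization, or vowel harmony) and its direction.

/m/→[n] /n/→[m].
Each target copies a feature from the preceding segment, so the direction is progressive.

place assimilation, progressive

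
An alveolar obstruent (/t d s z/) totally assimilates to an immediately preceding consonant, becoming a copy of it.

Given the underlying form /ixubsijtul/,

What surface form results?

[ixubbijjul]

/s/ after /b/ → [b] (total assimilation)
/t/ after /j/ → [j] (total assimilation)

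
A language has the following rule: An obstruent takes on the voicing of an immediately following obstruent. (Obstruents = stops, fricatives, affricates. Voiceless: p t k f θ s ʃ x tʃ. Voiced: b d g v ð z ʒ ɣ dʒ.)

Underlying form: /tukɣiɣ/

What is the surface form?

[tugɣiɣ]

/k/ before /ɣ/ (voiced) → [g]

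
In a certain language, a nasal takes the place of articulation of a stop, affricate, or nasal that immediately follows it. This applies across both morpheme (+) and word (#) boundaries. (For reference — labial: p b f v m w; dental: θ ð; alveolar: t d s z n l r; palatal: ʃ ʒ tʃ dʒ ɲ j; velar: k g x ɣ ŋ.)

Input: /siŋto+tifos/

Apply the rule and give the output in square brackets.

/ŋ/ before /t/ (alveolar) → [n]

[sinto+tifos]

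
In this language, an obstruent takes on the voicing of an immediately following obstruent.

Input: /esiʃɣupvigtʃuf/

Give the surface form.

/ʃ/ before /ɣ/ (voiced) → [ʒ]
/p/ before /v/ (voiced) → [b]
/g/ before /tʃ/ (voiceless) → [k]

[esiʒɣubviktʃuf]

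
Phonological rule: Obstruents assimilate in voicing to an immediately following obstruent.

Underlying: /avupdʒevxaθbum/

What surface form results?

[avubdʒefxaðbum]

/p/ before /dʒ/ (voiced) → [b]
/v/ before /x/ (voiceless) → [f]
/θ/ before /b/ (voiced) → [ð]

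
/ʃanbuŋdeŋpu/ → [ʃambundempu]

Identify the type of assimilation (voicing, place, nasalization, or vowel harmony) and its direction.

place assimilation, regressive

/n/→[m] /ŋ/→[n] /ŋ/→[m].
Each target copies a feature from the following segment, so the direction is regressive.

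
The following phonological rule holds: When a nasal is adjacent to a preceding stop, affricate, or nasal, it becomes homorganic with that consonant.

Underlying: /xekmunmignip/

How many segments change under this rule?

/m/ after /k/ (velar) → [ŋ]
/m/ after /n/ (alveolar) → [n]
/n/ after /g/ (velar) → [ŋ]
3 segments change.

3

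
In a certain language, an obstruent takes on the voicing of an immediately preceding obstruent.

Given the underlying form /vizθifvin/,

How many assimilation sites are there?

/θ/ after /z/ (voiced) → [ð]
/v/ after /f/ (voiceless) → [f]
2 segments change.

2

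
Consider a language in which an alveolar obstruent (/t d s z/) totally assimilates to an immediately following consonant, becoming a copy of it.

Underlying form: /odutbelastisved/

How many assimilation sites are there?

3

/t/ before /b/ → [b] (total assimilation)
/s/ before /t/ → [t] (total assimilation)
/s/ before /v/ → [v] (total assimilation)
3 segments change.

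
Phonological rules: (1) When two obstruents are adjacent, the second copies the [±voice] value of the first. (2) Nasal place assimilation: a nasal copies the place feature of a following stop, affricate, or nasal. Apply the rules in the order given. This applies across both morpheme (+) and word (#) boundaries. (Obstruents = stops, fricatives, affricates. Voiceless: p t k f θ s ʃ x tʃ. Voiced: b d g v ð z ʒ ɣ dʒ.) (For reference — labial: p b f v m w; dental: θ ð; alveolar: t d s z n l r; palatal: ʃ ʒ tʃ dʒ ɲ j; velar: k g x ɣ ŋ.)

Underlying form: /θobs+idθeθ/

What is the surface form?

[θobz+idðeθ]

Rule 1: /s/ after /b/ (voiced) → [z]
Rule 1: /θ/ after /d/ (voiced) → [ð]
After rule 1: θobz+idðeθ
Rule 2: no segment meets the rule's conditions; no change.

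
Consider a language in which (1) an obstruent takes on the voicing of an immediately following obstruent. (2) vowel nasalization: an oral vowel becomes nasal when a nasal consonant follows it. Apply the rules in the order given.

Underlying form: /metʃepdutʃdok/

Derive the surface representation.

Rule 1: /p/ before /d/ (voiced) → [b]
Rule 1: /tʃ/ before /d/ (voiced) → [dʒ]
After rule 1: metʃebdudʒdok
Rule 2: no segment meets the rule's conditions; no change.

[metʃebdudʒdok]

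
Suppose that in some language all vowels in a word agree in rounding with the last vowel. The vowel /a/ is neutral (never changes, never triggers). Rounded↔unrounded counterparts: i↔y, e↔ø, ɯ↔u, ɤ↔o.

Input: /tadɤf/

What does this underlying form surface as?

no segment meets the rule's conditions; no change.

[tadɤf]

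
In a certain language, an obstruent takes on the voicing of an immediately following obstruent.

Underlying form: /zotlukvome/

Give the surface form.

[zotlugvome]

/k/ before /v/ (voiced) → [g]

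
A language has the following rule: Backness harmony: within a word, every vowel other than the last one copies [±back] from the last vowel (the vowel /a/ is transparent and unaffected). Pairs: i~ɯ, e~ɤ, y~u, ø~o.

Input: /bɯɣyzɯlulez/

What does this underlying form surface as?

/ɯ/ harmonizes with /e/ ([-back]) → [i]
/ɯ/ harmonizes with /e/ ([-back]) → [i]
/u/ harmonizes with /e/ ([-back]) → [y]

[biɣyzilylez]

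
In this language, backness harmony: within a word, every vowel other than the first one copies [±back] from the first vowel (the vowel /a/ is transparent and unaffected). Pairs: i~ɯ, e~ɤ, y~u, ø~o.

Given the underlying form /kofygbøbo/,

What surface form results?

/y/ harmonizes with /o/ ([+back]) → [u]
/ø/ harmonizes with /o/ ([+back]) → [o]

[kofugbobo]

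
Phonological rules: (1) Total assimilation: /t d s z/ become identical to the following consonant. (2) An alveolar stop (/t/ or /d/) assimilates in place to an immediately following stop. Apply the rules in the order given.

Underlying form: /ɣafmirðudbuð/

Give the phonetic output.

Rule 1: /d/ before /b/ → [b] (total assimilation)
After rule 1: ɣafmirðubbuð
Rule 2: no segment meets the rule's conditions; no change.

[ɣafmirðubbuð]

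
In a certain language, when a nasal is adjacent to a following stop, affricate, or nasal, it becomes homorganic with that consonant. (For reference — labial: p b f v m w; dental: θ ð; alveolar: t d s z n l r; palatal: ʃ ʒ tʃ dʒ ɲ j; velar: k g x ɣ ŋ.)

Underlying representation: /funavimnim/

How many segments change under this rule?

1

/m/ before /n/ (alveolar) → [n]
1 segment changes.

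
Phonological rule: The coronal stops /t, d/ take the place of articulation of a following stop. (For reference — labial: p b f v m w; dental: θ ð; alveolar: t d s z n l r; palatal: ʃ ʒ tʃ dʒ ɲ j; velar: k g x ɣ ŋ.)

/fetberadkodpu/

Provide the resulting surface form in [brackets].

/t/ before /b/ (labial) → [p]
/d/ before /k/ (velar) → [g]
/d/ before /p/ (labial) → [b]

[fepberagkobpu]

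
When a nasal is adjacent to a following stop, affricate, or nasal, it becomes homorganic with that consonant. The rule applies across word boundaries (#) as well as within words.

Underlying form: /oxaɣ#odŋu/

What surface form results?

no segment meets the rule's conditions; no change.

[oxaɣ#odŋu]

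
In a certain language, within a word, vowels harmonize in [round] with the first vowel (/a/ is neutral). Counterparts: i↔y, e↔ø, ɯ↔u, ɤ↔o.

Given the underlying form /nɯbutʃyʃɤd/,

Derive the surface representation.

/u/ harmonizes with /ɯ/ ([-round]) → [ɯ]
/y/ harmonizes with /ɯ/ ([-round]) → [i]

[nɯbɯtʃiʃɤd]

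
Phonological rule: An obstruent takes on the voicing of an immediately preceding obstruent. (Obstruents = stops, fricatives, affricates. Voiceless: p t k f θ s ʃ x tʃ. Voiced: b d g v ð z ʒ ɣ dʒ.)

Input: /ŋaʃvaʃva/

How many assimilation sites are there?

2

/v/ after /ʃ/ (voiceless) → [f]
/v/ after /ʃ/ (voiceless) → [f]
2 segments change.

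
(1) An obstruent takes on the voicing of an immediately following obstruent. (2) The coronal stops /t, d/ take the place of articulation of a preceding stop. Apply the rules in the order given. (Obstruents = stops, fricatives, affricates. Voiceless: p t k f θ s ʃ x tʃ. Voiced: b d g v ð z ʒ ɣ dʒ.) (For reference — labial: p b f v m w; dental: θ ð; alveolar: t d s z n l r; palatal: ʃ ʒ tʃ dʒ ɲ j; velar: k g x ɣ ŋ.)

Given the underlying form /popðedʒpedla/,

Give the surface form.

Rule 1: /p/ before /ð/ (voiced) → [b]
Rule 1: /dʒ/ before /p/ (voiceless) → [tʃ]
After rule 1: pobðetʃpedla
Rule 2: no segment meets the rule's conditions; no change.

[pobðetʃpedla]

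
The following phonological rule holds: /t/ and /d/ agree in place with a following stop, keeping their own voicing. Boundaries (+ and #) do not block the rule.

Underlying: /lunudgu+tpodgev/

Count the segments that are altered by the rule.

3

/d/ before /g/ (velar) → [g]
/t/ before /p/ (labial) → [p]
/d/ before /g/ (velar) → [g]
3 segments change.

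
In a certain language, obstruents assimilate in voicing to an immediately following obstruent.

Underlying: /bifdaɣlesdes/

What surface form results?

/f/ before /d/ (voiced) → [v]
/s/ before /d/ (voiced) → [z]

[bivdaɣlezdes]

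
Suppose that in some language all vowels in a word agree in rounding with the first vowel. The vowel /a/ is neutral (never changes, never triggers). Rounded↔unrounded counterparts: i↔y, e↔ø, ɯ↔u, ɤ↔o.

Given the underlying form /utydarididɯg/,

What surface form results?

[utydarydydug]

/i/ harmonizes with /u/ ([+round]) → [y]
/i/ harmonizes with /u/ ([+round]) → [y]
/ɯ/ harmonizes with /u/ ([+round]) → [u]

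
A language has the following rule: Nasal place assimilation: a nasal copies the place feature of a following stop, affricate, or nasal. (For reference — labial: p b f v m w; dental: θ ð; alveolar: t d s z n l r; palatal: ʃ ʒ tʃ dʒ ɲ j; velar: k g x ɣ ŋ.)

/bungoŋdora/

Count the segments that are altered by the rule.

/n/ before /g/ (velar) → [ŋ]
/ŋ/ before /d/ (alveolar) → [n]
2 segments change.

2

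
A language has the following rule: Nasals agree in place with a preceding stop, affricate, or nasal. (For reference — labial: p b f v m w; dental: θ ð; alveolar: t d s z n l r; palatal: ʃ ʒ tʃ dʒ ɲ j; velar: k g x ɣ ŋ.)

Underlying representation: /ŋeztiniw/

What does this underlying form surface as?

[ŋeztiniw]

no segment meets the rule's conditions; no change.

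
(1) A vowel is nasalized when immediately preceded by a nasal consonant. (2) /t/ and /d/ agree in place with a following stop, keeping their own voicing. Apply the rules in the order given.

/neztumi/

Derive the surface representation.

Rule 1: /e/ after nasal /n/ → [ẽ]
Rule 1: /i/ after nasal /m/ → [ĩ]
After rule 1: nẽztumĩ
Rule 2: no segment meets the rule's conditions; no change.

[nẽztumĩ]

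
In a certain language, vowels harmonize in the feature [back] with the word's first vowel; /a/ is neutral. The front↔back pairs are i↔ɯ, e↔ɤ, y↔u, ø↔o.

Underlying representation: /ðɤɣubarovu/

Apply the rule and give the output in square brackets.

[ðɤɣubarovu]

no segment meets the rule's conditions; no change.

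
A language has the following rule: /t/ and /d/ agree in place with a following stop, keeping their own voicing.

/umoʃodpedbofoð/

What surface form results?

/d/ before /p/ (labial) → [b]
/d/ before /b/ (labial) → [b]

[umoʃobpebbofoð]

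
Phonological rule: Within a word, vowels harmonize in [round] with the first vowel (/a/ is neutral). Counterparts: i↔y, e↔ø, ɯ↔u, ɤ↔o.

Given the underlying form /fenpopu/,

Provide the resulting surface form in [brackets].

/o/ harmonizes with /e/ ([-round]) → [ɤ]
/u/ harmonizes with /e/ ([-round]) → [ɯ]

[fenpɤpɯ]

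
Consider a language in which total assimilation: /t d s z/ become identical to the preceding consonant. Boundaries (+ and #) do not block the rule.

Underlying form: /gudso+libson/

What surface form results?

/s/ after /d/ → [d] (total assimilation)
/s/ after /b/ → [b] (total assimilation)

[guddo+libbon]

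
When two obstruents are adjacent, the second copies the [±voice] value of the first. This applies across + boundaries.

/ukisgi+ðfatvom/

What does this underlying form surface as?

/g/ after /s/ (voiceless) → [k]
/f/ after /ð/ (voiced) → [v]
/v/ after /t/ (voiceless) → [f]

[ukiski+ðvatfom]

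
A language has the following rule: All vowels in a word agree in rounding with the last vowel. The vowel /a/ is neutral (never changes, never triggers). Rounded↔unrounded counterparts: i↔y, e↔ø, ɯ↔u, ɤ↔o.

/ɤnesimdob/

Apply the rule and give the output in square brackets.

/ɤ/ harmonizes with /o/ ([+round]) → [o]
/e/ harmonizes with /o/ ([+round]) → [ø]
/i/ harmonizes with /o/ ([+round]) → [y]

[onøsymdob]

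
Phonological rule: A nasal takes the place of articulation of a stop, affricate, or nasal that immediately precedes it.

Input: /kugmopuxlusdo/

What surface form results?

/m/ after /g/ (velar) → [ŋ]

[kugŋopuxlusdo]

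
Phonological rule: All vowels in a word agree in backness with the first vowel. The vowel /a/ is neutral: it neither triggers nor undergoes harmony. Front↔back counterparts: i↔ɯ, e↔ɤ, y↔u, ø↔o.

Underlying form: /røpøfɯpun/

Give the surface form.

[røpøfipyn]

/ɯ/ harmonizes with /ø/ ([-back]) → [i]
/u/ harmonizes with /ø/ ([-back]) → [y]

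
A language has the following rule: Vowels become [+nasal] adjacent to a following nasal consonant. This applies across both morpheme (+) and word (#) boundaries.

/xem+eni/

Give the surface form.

/e/ before nasal /m/ → [ẽ]
/e/ before nasal /n/ → [ẽ]

[xẽm+ẽni]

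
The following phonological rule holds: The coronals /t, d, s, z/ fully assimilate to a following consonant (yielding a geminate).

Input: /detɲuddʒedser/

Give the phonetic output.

/t/ before /ɲ/ → [ɲ] (total assimilation)
/d/ before /dʒ/ → [dʒ] (total assimilation)
/d/ before /s/ → [s] (total assimilation)

[deɲɲudʒdʒesser]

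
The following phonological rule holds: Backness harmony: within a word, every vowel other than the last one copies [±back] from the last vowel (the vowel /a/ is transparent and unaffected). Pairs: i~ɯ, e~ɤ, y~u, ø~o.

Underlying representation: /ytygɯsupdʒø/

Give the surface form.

/ɯ/ harmonizes with /ø/ ([-back]) → [i]
/u/ harmonizes with /ø/ ([-back]) → [y]

[ytygisypdʒø]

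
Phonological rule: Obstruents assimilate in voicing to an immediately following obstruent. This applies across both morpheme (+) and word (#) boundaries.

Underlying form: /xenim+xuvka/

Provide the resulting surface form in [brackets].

[xenim+xufka]

/v/ before /k/ (voiceless) → [f]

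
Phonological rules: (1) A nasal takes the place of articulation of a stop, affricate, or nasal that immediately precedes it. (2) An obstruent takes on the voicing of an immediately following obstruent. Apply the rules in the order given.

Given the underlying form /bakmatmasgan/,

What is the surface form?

Rule 1: /m/ after /k/ (velar) → [ŋ]
Rule 1: /m/ after /t/ (alveolar) → [n]
After rule 1: bakŋatnasgan
Rule 2: /s/ before /g/ (voiced) → [z]

[bakŋatnazgan]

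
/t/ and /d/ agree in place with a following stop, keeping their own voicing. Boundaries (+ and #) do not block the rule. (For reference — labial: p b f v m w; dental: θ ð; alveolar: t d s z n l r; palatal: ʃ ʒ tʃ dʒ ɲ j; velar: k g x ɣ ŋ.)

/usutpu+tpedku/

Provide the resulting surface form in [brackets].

[usuppu+ppegku]

/t/ before /p/ (labial) → [p]
/t/ before /p/ (labial) → [p]
/d/ before /k/ (velar) → [g]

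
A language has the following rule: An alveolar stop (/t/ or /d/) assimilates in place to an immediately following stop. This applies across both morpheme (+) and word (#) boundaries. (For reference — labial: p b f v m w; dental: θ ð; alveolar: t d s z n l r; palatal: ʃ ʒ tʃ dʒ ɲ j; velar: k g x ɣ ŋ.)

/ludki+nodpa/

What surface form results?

/d/ before /k/ (velar) → [g]
/d/ before /p/ (labial) → [b]

[lugki+nobpa]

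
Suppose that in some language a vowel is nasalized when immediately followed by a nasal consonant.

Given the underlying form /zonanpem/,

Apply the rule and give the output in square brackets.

[zõnãnpẽm]

/o/ before nasal /n/ → [õ]
/a/ before nasal /n/ → [ã]
/e/ before nasal /m/ → [ẽ]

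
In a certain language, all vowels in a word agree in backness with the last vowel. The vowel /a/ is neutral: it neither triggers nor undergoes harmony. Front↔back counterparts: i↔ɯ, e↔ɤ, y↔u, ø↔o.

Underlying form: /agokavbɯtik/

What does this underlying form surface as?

[agøkavbitik]

/o/ harmonizes with /i/ ([-back]) → [ø]
/ɯ/ harmonizes with /i/ ([-back]) → [i]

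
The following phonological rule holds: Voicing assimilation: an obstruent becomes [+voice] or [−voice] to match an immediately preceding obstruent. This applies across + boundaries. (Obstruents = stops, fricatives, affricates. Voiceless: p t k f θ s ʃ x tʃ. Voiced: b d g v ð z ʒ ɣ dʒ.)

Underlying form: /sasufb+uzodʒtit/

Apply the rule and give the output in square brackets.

/b/ after /f/ (voiceless) → [p]
/t/ after /dʒ/ (voiced) → [d]

[sasufp+uzodʒdit]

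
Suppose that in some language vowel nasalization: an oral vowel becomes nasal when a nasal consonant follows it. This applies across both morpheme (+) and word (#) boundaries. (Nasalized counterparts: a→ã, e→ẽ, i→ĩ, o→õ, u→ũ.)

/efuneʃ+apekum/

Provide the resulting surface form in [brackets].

/u/ before nasal /n/ → [ũ]
/u/ before nasal /m/ → [ũ]

[efũneʃ+apekũm]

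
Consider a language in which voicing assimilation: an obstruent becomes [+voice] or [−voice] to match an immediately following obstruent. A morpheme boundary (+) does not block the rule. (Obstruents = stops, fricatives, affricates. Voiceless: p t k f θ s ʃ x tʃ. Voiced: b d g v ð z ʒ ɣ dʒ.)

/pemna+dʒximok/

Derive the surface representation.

/dʒ/ before /x/ (voiceless) → [tʃ]

[pemna+tʃximok]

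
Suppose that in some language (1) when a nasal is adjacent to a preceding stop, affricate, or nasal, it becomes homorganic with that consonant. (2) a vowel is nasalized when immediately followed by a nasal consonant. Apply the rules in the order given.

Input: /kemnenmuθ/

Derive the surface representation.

[kẽmmẽnnuθ]

Rule 1: /n/ after /m/ (labial) → [m]
Rule 1: /m/ after /n/ (alveolar) → [n]
After rule 1: kemmennuθ
Rule 2: /e/ before nasal /m/ → [ẽ]
Rule 2: /e/ before nasal /n/ → [ẽ]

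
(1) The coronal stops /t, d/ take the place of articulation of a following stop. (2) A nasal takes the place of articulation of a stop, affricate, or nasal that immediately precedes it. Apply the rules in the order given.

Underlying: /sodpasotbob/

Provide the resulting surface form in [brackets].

[sobpasopbob]

Rule 1: /d/ before /p/ (labial) → [b]
Rule 1: /t/ before /b/ (labial) → [p]
After rule 1: sobpasopbob
Rule 2: no segment meets the rule's conditions; no change.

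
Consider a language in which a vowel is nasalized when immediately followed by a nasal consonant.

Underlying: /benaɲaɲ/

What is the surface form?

[bẽnãɲãɲ]

/e/ before nasal /n/ → [ẽ]
/a/ before nasal /ɲ/ → [ã]
/a/ before nasal /ɲ/ → [ã]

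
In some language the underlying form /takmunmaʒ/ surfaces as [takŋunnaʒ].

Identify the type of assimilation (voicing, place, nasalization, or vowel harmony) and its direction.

place assimilation, progressive

/m/→[ŋ] /m/→[n].
Each target copies a feature from the preceding segment, so the direction is progressive.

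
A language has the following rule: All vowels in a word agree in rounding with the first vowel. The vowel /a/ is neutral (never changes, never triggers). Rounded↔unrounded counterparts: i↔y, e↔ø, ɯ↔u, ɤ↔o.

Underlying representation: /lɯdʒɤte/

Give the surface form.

no segment meets the rule's conditions; no change.

[lɯdʒɤte]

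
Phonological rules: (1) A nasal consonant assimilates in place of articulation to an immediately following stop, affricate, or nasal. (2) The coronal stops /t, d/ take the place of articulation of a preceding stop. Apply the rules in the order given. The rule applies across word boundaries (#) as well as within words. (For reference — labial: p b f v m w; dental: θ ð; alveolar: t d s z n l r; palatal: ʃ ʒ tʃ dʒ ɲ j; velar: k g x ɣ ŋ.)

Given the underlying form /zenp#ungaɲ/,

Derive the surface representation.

Rule 1: /n/ before /p/ (labial) → [m]
Rule 1: /n/ before /g/ (velar) → [ŋ]
After rule 1: zemp#uŋgaɲ
Rule 2: no segment meets the rule's conditions; no change.

[zemp#uŋgaɲ]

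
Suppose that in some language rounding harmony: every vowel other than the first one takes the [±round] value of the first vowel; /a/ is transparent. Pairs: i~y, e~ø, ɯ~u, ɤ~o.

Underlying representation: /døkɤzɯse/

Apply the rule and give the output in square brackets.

/ɤ/ harmonizes with /ø/ ([+round]) → [o]
/ɯ/ harmonizes with /ø/ ([+round]) → [u]
/e/ harmonizes with /ø/ ([+round]) → [ø]

[døkozusø]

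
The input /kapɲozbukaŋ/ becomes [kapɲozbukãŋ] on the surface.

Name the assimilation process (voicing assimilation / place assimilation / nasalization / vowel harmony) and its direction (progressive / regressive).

/a/→[ã].
Each target copies a feature from the following segment, so the direction is regressive.

nasalization, regressive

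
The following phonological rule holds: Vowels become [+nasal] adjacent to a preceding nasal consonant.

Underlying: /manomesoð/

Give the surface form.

[mãnõmẽsoð]

/a/ after nasal /m/ → [ã]
/o/ after nasal /n/ → [õ]
/e/ after nasal /m/ → [ẽ]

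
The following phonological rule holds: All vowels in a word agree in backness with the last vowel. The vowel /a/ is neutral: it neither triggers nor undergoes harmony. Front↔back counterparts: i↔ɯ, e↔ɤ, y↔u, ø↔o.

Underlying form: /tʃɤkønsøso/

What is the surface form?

/ø/ harmonizes with /o/ ([+back]) → [o]
/ø/ harmonizes with /o/ ([+back]) → [o]

[tʃɤkonsoso]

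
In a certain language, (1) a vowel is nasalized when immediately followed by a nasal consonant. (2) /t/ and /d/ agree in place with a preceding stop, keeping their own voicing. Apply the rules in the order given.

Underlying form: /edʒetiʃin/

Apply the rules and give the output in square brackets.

Rule 1: /i/ before nasal /n/ → [ĩ]
After rule 1: edʒetiʃĩn
Rule 2: no segment meets the rule's conditions; no change.

[edʒetiʃĩn]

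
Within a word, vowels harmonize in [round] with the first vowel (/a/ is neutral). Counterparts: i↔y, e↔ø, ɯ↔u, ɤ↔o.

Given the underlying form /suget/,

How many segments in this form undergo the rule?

1

/e/ harmonizes with /u/ ([+round]) → [ø]
1 segment changes.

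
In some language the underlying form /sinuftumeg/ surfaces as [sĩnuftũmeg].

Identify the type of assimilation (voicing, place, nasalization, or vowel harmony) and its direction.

nasalization, regressive

/i/→[ĩ] /u/→[ũ].
Each target copies a feature from the following segment, so the direction is regressive.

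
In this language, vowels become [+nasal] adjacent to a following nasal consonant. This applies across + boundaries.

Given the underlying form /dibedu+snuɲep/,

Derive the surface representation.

/u/ before nasal /ɲ/ → [ũ]

[dibedu+snũɲep]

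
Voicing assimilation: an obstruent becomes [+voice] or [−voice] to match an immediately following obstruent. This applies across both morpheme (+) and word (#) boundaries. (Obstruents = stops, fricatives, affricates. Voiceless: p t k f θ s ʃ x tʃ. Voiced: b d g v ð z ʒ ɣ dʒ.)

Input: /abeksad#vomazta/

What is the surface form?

[abeksad#vomasta]

/z/ before /t/ (voiceless) → [s]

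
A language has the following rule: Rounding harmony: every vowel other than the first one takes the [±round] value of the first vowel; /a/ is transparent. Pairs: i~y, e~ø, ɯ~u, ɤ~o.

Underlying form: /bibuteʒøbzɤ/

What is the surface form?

[bibɯteʒebzɤ]

/u/ harmonizes with /i/ ([-round]) → [ɯ]
/ø/ harmonizes with /i/ ([-round]) → [e]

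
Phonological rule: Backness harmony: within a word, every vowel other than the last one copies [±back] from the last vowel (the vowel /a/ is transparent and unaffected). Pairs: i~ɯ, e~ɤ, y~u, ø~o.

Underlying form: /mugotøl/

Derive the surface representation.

[mygøtøl]

/u/ harmonizes with /ø/ ([-back]) → [y]
/o/ harmonizes with /ø/ ([-back]) → [ø]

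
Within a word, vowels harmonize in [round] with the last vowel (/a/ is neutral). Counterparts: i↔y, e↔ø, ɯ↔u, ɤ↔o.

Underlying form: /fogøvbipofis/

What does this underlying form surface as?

/o/ harmonizes with /i/ ([-round]) → [ɤ]
/ø/ harmonizes with /i/ ([-round]) → [e]
/o/ harmonizes with /i/ ([-round]) → [ɤ]

[fɤgevbipɤfis]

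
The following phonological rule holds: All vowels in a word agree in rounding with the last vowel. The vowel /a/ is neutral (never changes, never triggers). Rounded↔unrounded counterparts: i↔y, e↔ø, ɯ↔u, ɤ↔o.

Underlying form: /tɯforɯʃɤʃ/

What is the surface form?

/o/ harmonizes with /ɤ/ ([-round]) → [ɤ]

[tɯfɤrɯʃɤʃ]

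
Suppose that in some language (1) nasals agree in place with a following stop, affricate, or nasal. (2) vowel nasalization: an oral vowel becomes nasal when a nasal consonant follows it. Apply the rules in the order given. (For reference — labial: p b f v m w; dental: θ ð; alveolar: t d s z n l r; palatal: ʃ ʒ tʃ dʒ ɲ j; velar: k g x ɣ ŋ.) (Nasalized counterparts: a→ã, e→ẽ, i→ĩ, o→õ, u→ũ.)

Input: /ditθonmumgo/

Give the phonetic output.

Rule 1: /n/ before /m/ (labial) → [m]
Rule 1: /m/ before /g/ (velar) → [ŋ]
After rule 1: ditθommuŋgo
Rule 2: /o/ before nasal /m/ → [õ]
Rule 2: /u/ before nasal /ŋ/ → [ũ]

[ditθõmmũŋgo]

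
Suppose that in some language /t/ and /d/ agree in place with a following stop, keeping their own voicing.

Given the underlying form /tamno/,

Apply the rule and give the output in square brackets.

no segment meets the rule's conditions; no change.

[tamno]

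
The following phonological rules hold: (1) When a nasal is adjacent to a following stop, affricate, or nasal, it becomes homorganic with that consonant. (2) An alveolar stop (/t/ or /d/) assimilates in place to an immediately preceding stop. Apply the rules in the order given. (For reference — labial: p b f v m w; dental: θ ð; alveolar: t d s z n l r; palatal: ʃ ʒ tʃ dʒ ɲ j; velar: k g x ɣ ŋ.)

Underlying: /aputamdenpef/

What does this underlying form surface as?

[aputandempef]

Rule 1: /m/ before /d/ (alveolar) → [n]
Rule 1: /n/ before /p/ (labial) → [m]
After rule 1: aputandempef
Rule 2: no segment meets the rule's conditions; no change.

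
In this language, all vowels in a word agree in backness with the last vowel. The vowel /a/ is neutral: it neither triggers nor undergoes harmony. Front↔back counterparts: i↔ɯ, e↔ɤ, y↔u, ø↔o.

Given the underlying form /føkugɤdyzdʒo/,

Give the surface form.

[fokugɤduzdʒo]

/ø/ harmonizes with /o/ ([+back]) → [o]
/y/ harmonizes with /o/ ([+back]) → [u]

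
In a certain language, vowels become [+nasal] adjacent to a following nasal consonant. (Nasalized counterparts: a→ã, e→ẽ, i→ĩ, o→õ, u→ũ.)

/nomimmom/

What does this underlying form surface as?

[nõmĩmmõm]

/o/ before nasal /m/ → [õ]
/i/ before nasal /m/ → [ĩ]
/o/ before nasal /m/ → [õ]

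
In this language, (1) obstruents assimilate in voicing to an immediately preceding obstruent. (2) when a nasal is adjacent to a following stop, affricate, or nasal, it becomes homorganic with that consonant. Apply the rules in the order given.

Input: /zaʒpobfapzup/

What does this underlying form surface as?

Rule 1: /p/ after /ʒ/ (voiced) → [b]
Rule 1: /f/ after /b/ (voiced) → [v]
Rule 1: /z/ after /p/ (voiceless) → [s]
After rule 1: zaʒbobvapsup
Rule 2: no segment meets the rule's conditions; no change.

[zaʒbobvapsup]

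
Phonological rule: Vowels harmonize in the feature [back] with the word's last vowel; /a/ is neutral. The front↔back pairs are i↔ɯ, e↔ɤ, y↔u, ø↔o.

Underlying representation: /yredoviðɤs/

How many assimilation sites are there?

/y/ harmonizes with /ɤ/ ([+back]) → [u]
/e/ harmonizes with /ɤ/ ([+back]) → [ɤ]
/i/ harmonizes with /ɤ/ ([+back]) → [ɯ]
3 segments change.

3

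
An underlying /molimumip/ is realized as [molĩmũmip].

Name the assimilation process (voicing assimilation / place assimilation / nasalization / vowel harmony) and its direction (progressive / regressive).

nasalization, regressive

/i/→[ĩ] /u/→[ũ].
Each target copies a feature from the following segment, so the direction is regressive.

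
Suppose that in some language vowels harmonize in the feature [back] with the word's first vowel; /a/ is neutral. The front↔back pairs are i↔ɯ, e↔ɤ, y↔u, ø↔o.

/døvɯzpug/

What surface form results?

/ɯ/ harmonizes with /ø/ ([-back]) → [i]
/u/ harmonizes with /ø/ ([-back]) → [y]

[døvizpyg]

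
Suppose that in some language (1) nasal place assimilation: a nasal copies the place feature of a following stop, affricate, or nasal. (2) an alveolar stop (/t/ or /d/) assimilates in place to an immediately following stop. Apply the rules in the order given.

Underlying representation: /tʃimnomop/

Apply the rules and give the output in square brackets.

Rule 1: /m/ before /n/ (alveolar) → [n]
After rule 1: tʃinnomop
Rule 2: no segment meets the rule's conditions; no change.

[tʃinnomop]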